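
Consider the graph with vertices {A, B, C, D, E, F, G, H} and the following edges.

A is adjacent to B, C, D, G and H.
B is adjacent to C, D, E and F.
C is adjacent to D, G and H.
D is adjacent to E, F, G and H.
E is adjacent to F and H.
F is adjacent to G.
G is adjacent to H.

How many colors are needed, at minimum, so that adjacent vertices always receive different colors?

A, C, D, G, H are pairwise adjacent (a clique of size 5), so at least 5 colors are needed.
One proper 5-coloring: A=3, B=2, C=5, D=1, E=4, F=3, G=4, H=2. Each edge has distinct colors on its endpoints.

5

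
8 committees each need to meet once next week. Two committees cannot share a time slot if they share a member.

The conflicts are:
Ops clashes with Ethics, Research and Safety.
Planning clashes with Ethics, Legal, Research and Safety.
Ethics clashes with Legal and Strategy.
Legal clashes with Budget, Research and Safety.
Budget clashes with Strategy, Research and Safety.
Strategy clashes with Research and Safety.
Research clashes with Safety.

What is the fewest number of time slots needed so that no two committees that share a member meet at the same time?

Budget, Strategy, Research, Safety all conflict with each other, so at least 4 time slots are needed.
A valid assignment using 4 time slots: Ops=3, Planning=4, Ethics=1, Legal=3, Budget=4, Strategy=3, Research=2, Safety=1. Every pair that conflicts lands in different time slots.

4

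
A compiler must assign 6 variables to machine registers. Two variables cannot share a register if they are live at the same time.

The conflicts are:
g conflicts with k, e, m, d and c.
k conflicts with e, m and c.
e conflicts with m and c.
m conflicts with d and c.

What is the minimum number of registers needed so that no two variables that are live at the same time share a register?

g, k, e, m, c are mutually in conflict, so at least 5 registers are needed.
5 registers suffice: register 1 → {m}; register 2 → {g}; register 3 → {d, c}; register 4 → {e}; register 5 → {k}. No two conflicting variables share a register.

5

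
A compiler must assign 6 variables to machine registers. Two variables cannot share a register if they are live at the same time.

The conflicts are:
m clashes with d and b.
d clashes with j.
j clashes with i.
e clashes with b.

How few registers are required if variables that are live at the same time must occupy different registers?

2

m and b conflict, so at least 2 registers are needed.
2 registers suffice: register 1 → {d, i, b}; register 2 → {m, j, e}. Every pair that conflicts lands in different registers.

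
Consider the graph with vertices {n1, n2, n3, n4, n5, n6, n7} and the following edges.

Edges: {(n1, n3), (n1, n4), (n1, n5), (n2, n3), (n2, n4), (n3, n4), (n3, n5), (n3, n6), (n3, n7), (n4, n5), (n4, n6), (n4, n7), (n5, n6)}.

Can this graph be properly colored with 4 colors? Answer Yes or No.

The chromatic number is 4. n1, n3, n4, n5 form a clique, so at least 4 colors are needed.
4 colors suffice: color 1 → {n4}; color 2 → {n3}; color 3 → {n2, n5, n7}; color 4 → {n1, n6}.
That is already a proper 4-coloring.

Yes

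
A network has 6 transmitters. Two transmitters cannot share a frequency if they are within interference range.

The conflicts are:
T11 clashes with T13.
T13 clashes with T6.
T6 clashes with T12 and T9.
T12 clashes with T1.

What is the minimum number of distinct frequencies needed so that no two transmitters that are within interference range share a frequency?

T12 and T1 conflict, so at least 2 frequencies are needed.
2 frequencies suffice: frequency 1 → {T11, T6, T1}; frequency 2 → {T13, T12, T9}. Every pair that conflicts lands in different frequencies.

2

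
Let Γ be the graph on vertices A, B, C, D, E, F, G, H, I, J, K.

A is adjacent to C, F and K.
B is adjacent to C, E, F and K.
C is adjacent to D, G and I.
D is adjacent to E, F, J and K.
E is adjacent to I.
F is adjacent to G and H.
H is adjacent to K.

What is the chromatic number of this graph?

A and K are adjacent, so at least 2 colors are needed.
One proper 2-coloring: A=2, B=2, C=1, D=2, E=1, F=1, G=2, H=2, I=2, J=1, K=1. Each edge has distinct colors on its endpoints.

2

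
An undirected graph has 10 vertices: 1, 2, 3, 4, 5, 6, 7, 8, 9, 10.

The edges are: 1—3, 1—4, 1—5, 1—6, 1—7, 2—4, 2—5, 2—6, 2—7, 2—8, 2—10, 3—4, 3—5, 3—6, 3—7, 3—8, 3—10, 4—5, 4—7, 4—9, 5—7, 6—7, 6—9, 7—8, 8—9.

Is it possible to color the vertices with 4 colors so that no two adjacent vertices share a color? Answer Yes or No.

No

1, 3, 4, 5, 7 form a clique, so at least 5 colors are needed.
So 4 colors are not enough.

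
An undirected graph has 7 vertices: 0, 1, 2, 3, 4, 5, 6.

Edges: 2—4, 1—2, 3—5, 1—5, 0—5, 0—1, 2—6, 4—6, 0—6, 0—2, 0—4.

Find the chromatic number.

0, 2, 4, 6 form a clique, so at least 4 colors are needed.
4 colors suffice: color a → {0, 3}; color b → {2, 5}; color c → {1, 4}; color d → {6}. No two adjacent vertices share a color.

4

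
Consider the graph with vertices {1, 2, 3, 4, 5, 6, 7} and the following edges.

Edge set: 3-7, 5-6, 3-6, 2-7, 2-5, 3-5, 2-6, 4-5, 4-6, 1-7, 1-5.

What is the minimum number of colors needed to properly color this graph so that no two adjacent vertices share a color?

2, 5, 6 are mutually adjacent, so at least 3 colors are needed.
One proper 3-coloring: 1=b, 2=c, 3=c, 4=c, 5=a, 6=b, 7=a. Each edge has distinct colors on its endpoints.

3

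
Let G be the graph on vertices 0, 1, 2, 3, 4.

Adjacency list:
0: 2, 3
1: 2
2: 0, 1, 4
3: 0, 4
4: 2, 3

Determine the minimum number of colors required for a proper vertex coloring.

0 and 2 are adjacent, so at least 2 colors are needed.
2 colors suffice: 0=b, 1=b, 2=a, 3=a, 4=b. Each edge has distinct colors on its endpoints.

2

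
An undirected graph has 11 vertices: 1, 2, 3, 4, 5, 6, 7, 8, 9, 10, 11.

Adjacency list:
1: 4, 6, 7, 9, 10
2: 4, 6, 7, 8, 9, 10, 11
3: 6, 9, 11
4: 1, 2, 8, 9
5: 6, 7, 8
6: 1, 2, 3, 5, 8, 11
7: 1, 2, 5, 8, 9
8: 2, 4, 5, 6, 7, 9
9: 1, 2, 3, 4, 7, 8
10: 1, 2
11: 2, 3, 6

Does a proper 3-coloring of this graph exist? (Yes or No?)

2, 7, 8, 9 are mutually adjacent (a clique of size 4), so at least 4 colors are needed.
So 3 colors are not enough.

No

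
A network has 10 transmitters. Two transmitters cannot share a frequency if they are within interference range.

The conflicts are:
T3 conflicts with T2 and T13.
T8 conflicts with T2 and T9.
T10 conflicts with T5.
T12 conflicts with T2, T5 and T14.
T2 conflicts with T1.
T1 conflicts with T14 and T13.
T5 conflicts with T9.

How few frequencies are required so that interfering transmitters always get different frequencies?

3

The cycle T9-T5-T12-T2-T8-T9 has odd length 5, so it cannot be 2-colored; at least 3 frequencies are needed.
Using 3 frequencies: T3=2, T8=2, T10=2, T12=2, T2=1, T1=2, T5=1, T14=1, T13=1, T9=3. No two conflicting transmitters share a frequency.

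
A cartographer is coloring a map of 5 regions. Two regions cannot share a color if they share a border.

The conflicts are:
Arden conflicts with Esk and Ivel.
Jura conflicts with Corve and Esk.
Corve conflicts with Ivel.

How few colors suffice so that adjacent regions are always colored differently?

The cycle Arden-Esk-Jura-Corve-Ivel-Arden has odd length 5, so it cannot be 2-colored; at least 3 colors are needed.
3 colors suffice: Arden=1, Jura=1, Corve=2, Esk=2, Ivel=3. Each listed conflict is separated.

3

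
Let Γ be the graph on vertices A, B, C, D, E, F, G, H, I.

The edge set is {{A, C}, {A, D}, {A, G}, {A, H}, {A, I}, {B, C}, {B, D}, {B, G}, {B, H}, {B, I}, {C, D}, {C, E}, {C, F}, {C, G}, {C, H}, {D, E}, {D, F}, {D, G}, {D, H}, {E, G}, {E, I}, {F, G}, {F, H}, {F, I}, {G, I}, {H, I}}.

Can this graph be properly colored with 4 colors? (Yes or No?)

The chromatic number is 4. C, D, E, G are mutually adjacent (a clique of size 4), so at least 4 colors are needed.
4 colors suffice: color 1 → {G, H}; color 2 → {D, I}; color 3 → {C}; color 4 → {A, B, E, F}.
That is already a proper 4-coloring.

Yes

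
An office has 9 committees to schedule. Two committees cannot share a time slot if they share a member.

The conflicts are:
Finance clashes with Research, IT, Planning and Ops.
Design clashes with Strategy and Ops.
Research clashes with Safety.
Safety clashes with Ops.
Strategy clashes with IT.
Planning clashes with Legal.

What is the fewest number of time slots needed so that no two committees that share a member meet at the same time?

3

The cycle Strategy-IT-Finance-Ops-Design-Strategy has odd length 5, so it cannot be 2-colored; at least 3 time slots are needed.
3 time slots suffice: time slot 1 → {Finance, Design, Safety, Legal}; time slot 2 → {Research, IT, Planning, Ops}; time slot 3 → {Strategy}. Each listed conflict is separated.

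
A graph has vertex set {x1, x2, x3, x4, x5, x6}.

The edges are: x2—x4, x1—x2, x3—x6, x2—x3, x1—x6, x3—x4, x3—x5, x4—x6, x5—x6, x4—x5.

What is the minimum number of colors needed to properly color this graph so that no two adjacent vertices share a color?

4

x3, x4, x5, x6 form a clique, so at least 4 colors are needed.
A valid assignment using 4 colors: x1=1, x2=3, x3=2, x4=1, x5=4, x6=3. Each edge has distinct colors on its endpoints.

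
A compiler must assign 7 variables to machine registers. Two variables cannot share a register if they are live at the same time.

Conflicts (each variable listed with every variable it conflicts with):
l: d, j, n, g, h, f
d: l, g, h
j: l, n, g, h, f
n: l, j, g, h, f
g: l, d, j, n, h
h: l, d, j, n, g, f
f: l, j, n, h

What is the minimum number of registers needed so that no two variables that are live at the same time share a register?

l, j, n, h, f are mutually in conflict, so at least 5 registers are needed.
5 registers suffice: l=1, d=4, j=5, n=4, g=3, h=2, f=3. Every pair that conflicts lands in different registers.

5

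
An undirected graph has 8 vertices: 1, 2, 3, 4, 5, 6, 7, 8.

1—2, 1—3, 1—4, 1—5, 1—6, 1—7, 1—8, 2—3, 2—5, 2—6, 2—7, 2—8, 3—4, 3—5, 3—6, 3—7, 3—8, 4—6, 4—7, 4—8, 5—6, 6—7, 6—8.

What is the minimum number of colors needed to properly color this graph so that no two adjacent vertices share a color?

5

1, 2, 3, 5, 6 form a clique, so at least 5 colors are needed.
5 colors suffice: color red → {6}; color blue → {3}; color green → {1}; color yellow → {2, 4}; color purple → {5, 7, 8}. Every edge joins two different colors.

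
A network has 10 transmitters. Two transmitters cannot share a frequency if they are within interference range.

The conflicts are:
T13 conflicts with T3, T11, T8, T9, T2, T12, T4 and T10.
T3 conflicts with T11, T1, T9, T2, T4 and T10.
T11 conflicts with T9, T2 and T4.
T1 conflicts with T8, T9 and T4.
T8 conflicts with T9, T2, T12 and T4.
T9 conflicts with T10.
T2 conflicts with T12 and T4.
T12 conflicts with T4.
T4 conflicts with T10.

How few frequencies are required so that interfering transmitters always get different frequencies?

T13, T8, T2, T12, T4 pairwise conflict, so at least 5 frequencies are needed.
5 frequencies suffice: T13=1, T3=3, T11=5, T1=1, T8=3, T9=2, T2=4, T12=5, T4=2, T10=4. Each listed conflict is separated.

5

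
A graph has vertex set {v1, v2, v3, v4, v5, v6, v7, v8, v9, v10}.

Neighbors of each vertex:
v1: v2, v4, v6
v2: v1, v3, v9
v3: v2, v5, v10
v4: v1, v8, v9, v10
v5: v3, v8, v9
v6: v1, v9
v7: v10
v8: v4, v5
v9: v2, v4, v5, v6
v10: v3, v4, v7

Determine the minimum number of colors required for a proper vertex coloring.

3

The cycle v1-v2-v3-v10-v4-v1 has odd length 5, so it cannot be 2-colored; at least 3 colors are needed.
3 colors suffice: color R → {v3, v4, v6, v7}; color B → {v1, v8, v9, v10}; color G → {v2, v5}. Every edge joins two different colors.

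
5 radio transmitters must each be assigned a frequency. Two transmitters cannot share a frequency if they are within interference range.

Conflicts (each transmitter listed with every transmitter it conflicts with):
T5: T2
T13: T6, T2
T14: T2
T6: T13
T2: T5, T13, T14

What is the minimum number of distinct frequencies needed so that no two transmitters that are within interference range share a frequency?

T13 and T2 conflict, so at least 2 frequencies are needed.
2 frequencies suffice: frequency 1 → {T6, T2}; frequency 2 → {T5, T13, T14}. Each listed conflict is separated.

2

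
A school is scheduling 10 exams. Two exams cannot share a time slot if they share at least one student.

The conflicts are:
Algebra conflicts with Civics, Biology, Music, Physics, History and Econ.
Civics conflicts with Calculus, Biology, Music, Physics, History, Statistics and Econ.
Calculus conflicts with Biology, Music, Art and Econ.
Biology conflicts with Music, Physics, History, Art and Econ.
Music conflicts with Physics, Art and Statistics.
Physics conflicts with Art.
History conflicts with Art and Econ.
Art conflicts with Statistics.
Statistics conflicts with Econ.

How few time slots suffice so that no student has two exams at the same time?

Algebra, Civics, Biology, History, Econ pairwise conflict, so at least 5 time slots are needed.
5 time slots suffice: time slot 1 → {Biology, Statistics}; time slot 2 → {Civics, Art}; time slot 3 → {Music, Econ}; time slot 4 → {Algebra, Calculus}; time slot 5 → {Physics, History}. No two conflicting exams share a time slot.

5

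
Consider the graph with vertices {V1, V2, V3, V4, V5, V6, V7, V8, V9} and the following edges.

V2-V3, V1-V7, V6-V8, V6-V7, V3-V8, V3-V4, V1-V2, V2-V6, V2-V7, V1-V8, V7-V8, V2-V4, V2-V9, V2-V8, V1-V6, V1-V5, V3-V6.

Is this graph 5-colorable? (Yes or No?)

The chromatic number is 5. V1, V2, V6, V7, V8 are pairwise adjacent (a clique of size 5), so at least 5 colors are needed.
5 colors suffice: color 1 → {V2, V5}; color 2 → {V1, V3, V9}; color 3 → {V4, V8}; color 4 → {V6}; color 5 → {V7}.
That is already a proper 5-coloring.

Yes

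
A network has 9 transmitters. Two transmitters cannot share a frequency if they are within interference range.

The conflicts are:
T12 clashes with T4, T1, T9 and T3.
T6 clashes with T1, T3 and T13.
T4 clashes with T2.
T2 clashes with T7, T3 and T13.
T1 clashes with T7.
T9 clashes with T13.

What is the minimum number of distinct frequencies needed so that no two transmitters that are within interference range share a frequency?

The cycle T13-T2-T3-T12-T9-T13 has odd length 5, so it cannot be 2-colored; at least 3 frequencies are needed.
3 frequencies suffice: frequency 1 → {T12, T6, T2}; frequency 2 → {T4, T1, T3, T13}; frequency 3 → {T9, T7}. No two conflicting transmitters share a frequency.

3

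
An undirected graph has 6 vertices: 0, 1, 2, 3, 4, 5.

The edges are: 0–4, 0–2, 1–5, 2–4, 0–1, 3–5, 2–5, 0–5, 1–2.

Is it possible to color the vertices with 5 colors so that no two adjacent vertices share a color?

Yes

The chromatic number is 4. 0, 1, 2, 5 are pairwise adjacent (a clique of size 4), so at least 4 colors are needed.
4 colors suffice: color a → {2, 3}; color b → {4, 5}; color c → {0}; color d → {1}.
Since 5 ≥ 4, a proper 5-coloring certainly exists.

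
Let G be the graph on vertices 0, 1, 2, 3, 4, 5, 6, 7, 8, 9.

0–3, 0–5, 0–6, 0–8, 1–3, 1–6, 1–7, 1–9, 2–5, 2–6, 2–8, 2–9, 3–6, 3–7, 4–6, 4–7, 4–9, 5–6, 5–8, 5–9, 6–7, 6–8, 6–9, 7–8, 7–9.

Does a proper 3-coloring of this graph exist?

2, 5, 6, 8 are mutually adjacent (a clique of size 4), so at least 4 colors are needed.
So 3 colors are not enough.

No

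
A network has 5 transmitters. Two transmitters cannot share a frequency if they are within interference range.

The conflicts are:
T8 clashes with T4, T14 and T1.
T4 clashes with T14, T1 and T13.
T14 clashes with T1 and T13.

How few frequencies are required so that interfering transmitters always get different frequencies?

4

T8, T4, T14, T1 pairwise conflict, so at least 4 frequencies are needed.
4 frequencies suffice: T8=4, T4=1, T14=2, T1=3, T13=3. Each listed conflict is separated.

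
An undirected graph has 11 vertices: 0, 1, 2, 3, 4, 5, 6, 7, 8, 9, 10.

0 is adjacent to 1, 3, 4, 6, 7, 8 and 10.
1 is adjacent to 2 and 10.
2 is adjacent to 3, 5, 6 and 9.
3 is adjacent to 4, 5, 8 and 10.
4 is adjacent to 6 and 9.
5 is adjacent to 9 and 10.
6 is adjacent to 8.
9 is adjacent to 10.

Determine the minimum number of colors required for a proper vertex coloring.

0, 6, 8 are mutually adjacent, so at least 3 colors are needed.
3 colors suffice: 0=a, 1=b, 2=c, 3=b, 4=c, 5=a, 6=b, 7=b, 8=c, 9=b, 10=c. Every edge joins two different colors.

3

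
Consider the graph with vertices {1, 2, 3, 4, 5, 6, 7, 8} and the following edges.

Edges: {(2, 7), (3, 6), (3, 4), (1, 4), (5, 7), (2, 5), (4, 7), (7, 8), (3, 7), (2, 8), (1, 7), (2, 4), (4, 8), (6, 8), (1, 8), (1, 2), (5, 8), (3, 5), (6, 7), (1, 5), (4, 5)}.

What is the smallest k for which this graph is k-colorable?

6

1, 2, 4, 5, 7, 8 form a clique, so at least 6 colors are needed.
A valid assignment using 6 colors: 1=e, 2=f, 3=b, 4=c, 5=d, 6=c, 7=a, 8=b. No two adjacent vertices share a color.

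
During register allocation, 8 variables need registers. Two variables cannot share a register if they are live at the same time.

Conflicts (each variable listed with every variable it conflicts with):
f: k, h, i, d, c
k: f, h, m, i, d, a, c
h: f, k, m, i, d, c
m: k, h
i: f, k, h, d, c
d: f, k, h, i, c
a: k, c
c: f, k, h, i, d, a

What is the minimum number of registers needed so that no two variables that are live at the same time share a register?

f, k, h, i, d, c all conflict with each other, so at least 6 registers are needed.
Using 6 registers: f=6, k=1, h=3, m=2, i=5, d=4, a=3, c=2. Each listed conflict is separated.

6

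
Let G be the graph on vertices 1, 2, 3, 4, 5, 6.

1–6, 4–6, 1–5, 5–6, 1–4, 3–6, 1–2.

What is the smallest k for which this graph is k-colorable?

1, 4, 6 are mutually adjacent, so at least 3 colors are needed.
3 colors suffice: color red → {1, 3}; color blue → {2, 6}; color green → {4, 5}. Each edge has distinct colors on its endpoints.

3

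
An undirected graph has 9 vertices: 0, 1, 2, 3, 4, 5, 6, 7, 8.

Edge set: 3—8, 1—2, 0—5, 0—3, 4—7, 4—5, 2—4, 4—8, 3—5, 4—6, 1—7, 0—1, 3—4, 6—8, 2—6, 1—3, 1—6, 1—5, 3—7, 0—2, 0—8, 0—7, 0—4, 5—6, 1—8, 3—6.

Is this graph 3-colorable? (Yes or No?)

No

1, 3, 5, 6 are mutually adjacent (a clique of size 4), so at least 4 colors are needed.
So 3 colors are not enough.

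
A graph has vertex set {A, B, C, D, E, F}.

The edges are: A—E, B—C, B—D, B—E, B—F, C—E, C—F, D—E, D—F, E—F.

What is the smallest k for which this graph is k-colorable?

B, D, E, F form a clique, so at least 4 colors are needed.
One proper 4-coloring: A=2, B=3, C=4, D=4, E=1, F=2. No two adjacent vertices share a color.

4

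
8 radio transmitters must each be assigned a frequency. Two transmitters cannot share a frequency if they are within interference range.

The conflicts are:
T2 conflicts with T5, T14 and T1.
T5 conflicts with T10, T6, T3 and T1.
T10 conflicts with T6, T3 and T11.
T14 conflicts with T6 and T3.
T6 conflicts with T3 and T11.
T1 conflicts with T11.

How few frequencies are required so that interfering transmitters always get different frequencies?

4

T5, T10, T6, T3 all conflict with each other, so at least 4 frequencies are needed.
4 frequencies suffice: frequency 1 → {T2, T6}; frequency 2 → {T5, T14, T11}; frequency 3 → {T10, T1}; frequency 4 → {T3}. No two conflicting transmitters share a frequency.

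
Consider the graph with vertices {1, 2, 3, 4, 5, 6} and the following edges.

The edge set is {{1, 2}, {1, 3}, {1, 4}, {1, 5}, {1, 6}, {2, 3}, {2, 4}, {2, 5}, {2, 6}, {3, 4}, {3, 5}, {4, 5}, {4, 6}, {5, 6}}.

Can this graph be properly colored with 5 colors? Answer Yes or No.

Yes

The chromatic number is 5. 1, 2, 4, 5, 6 are pairwise adjacent (a clique of size 5), so at least 5 colors are needed.
5 colors suffice: color red → {5}; color blue → {1}; color green → {4}; color yellow → {2}; color purple → {3, 6}.
That is already a proper 5-coloring.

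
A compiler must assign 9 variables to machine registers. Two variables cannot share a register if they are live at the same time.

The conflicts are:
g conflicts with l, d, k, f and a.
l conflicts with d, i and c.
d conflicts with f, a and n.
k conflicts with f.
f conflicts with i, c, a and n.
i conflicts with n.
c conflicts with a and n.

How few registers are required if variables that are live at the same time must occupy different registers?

4

g, d, f, a all conflict with each other, so at least 4 registers are needed.
A valid assignment using 4 registers: g=2, l=1, d=3, k=3, f=1, i=3, c=3, a=4, n=2. No two conflicting variables share a register.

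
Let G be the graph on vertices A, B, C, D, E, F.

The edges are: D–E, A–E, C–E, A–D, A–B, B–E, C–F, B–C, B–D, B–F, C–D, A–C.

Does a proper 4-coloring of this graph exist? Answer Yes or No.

A, B, C, D, E are pairwise adjacent (a clique of size 5), so at least 5 colors are needed.
So 4 colors are not enough.

No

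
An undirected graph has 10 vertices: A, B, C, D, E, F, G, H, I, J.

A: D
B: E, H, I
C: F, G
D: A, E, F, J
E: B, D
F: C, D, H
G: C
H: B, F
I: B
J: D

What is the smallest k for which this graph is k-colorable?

The cycle B-E-D-F-H-B has odd length 5, so it cannot be 2-colored; at least 3 colors are needed.
3 colors suffice: color red → {B, C, D}; color blue → {A, E, F, G, I, J}; color green → {H}. Every edge joins two different colors.

3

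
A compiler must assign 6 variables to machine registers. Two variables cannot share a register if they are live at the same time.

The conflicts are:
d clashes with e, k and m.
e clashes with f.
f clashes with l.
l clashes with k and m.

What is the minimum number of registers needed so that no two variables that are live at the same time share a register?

The cycle d-k-l-f-e-d has odd length 5, so it cannot be 2-colored; at least 3 registers are needed.
Using 3 registers: d=1, e=3, f=2, l=1, k=2, m=2. Every pair that conflicts lands in different registers.

3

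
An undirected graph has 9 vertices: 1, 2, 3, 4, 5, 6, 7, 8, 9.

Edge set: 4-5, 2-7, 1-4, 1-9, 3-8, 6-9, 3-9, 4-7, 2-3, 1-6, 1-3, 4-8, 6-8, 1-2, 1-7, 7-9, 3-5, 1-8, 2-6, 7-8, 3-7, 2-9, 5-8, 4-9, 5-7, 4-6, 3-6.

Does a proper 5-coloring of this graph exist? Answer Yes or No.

Yes

The chromatic number is 5. 1, 2, 3, 7, 9 form a clique, so at least 5 colors are needed.
5 colors suffice: color a → {6, 7}; color b → {1, 5}; color c → {3, 4}; color d → {8, 9}; color e → {2}.
That is already a proper 5-coloring.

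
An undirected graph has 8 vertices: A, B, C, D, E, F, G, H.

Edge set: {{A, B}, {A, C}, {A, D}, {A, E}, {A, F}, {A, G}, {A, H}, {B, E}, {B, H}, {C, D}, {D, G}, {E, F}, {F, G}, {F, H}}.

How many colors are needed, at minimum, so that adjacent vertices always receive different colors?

3

A, C, D are mutually adjacent, so at least 3 colors are needed.
A valid assignment using 3 colors: A=1, B=2, C=3, D=2, E=3, F=2, G=3, H=3. Each edge has distinct colors on its endpoints.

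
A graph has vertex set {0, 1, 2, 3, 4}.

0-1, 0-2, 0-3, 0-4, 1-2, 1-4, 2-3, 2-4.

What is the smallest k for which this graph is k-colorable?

0, 1, 2, 4 form a clique, so at least 4 colors are needed.
4 colors suffice: color a → {0}; color b → {2}; color c → {1, 3}; color d → {4}. Every edge joins two different colors.

4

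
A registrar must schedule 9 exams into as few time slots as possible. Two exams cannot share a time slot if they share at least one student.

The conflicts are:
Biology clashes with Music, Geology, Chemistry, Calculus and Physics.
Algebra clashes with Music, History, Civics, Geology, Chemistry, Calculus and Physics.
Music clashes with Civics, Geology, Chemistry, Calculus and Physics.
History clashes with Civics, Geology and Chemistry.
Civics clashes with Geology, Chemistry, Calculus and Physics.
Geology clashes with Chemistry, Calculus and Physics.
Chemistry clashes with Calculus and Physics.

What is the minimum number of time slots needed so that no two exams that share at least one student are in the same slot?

Algebra, Music, Civics, Geology, Chemistry, Calculus pairwise conflict, so at least 6 time slots are needed.
Using 6 time slots: Biology=3, Algebra=5, Music=4, History=4, Civics=3, Geology=1, Chemistry=2, Calculus=6, Physics=6. Each listed conflict is separated.

6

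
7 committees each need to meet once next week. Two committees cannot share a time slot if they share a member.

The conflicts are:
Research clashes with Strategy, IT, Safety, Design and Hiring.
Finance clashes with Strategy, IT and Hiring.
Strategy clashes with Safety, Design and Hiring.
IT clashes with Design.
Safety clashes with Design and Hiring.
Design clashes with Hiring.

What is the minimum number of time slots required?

5

Research, Strategy, Safety, Design, Hiring are mutually in conflict, so at least 5 time slots are needed.
5 time slots suffice: time slot 1 → {IT, Hiring}; time slot 2 → {Finance, Design}; time slot 3 → {Research}; time slot 4 → {Strategy}; time slot 5 → {Safety}. Every pair that conflicts lands in different time slots.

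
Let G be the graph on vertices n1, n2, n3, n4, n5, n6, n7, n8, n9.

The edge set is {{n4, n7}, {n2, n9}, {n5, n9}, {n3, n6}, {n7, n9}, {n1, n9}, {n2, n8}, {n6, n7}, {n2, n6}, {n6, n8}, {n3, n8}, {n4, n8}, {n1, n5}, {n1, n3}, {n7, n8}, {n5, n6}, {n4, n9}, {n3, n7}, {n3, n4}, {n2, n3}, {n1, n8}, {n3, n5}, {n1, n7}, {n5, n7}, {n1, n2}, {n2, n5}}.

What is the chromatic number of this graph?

4

n3, n4, n7, n8 are mutually adjacent (a clique of size 4), so at least 4 colors are needed.
4 colors suffice: n1=3, n2=1, n3=2, n4=3, n5=4, n6=3, n7=1, n8=4, n9=2. No two adjacent vertices share a color.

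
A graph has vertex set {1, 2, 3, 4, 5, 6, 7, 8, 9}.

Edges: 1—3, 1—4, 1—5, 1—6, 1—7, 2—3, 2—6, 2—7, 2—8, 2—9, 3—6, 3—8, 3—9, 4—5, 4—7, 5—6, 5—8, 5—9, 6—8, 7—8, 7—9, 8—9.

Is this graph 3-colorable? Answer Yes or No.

No

2, 3, 8, 9 are pairwise adjacent (a clique of size 4), so at least 4 colors are needed.
So 3 colors are not enough.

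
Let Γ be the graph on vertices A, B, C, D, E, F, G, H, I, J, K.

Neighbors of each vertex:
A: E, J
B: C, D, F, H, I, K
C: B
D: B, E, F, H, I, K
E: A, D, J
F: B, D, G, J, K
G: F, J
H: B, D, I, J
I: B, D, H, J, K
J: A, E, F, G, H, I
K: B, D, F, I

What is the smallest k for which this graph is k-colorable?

B, D, H, I are mutually adjacent (a clique of size 4), so at least 4 colors are needed.
4 colors suffice: color 1 → {B, J}; color 2 → {A, C, D, G}; color 3 → {E, F, I}; color 4 → {H, K}. Every edge joins two different colors.

4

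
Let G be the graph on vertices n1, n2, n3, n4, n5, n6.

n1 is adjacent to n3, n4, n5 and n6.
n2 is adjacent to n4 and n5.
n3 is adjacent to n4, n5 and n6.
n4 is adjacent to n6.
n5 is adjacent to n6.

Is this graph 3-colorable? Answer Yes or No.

No

n1, n3, n5, n6 form a clique, so at least 4 colors are needed.
So 3 colors are not enough.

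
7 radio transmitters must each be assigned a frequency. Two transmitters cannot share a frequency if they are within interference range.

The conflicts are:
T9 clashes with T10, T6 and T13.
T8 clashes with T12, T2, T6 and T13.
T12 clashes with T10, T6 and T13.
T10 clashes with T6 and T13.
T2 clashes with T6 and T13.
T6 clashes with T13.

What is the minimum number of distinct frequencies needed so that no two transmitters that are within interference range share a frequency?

T8, T2, T6, T13 are mutually in conflict, so at least 4 frequencies are needed.
Using 4 frequencies: T9=4, T8=3, T12=4, T10=3, T2=4, T6=1, T13=2. Every pair that conflicts lands in different frequencies.

4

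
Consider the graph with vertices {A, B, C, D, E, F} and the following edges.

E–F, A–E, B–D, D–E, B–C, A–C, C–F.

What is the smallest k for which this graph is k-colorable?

3

The cycle D-E-A-C-B-D has odd length 5, so it cannot be 2-colored; at least 3 colors are needed.
One proper 3-coloring: A=blue, B=green, C=red, D=blue, E=red, F=blue. Each edge has distinct colors on its endpoints.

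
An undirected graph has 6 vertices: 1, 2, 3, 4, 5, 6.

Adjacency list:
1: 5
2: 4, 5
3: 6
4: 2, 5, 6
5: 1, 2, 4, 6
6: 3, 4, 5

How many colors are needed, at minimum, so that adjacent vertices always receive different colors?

3

2, 4, 5 form a triangle, so at least 3 colors are needed.
3 colors suffice: 1=blue, 2=green, 3=red, 4=blue, 5=red, 6=green. Every edge joins two different colors.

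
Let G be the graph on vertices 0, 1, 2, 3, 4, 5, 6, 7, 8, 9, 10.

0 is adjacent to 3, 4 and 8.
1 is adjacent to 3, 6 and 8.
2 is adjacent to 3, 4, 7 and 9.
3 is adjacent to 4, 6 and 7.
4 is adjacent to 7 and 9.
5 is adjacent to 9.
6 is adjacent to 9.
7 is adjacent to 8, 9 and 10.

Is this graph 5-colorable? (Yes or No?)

Yes

The chromatic number is 4. 2, 4, 7, 9 are mutually adjacent (a clique of size 4), so at least 4 colors are needed.
4 colors suffice: 0=b, 1=c, 2=d, 3=a, 4=c, 5=b, 6=b, 7=b, 8=a, 9=a, 10=a.
Since 5 ≥ 4, a proper 5-coloring certainly exists.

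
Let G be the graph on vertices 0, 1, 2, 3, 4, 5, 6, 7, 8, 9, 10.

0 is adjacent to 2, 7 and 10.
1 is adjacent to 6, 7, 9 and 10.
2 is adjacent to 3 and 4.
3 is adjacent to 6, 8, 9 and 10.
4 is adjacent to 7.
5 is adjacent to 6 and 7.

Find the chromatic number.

0 and 2 are adjacent, so at least 2 colors are needed.
2 colors suffice: color red → {0, 1, 3, 4, 5}; color blue → {2, 6, 7, 8, 9, 10}. No two adjacent vertices share a color.

2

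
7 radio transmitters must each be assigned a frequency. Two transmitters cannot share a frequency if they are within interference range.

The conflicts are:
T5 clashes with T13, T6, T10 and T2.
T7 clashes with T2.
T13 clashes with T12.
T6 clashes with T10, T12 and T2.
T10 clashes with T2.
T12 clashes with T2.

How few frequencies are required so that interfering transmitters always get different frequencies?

T5, T6, T10, T2 pairwise conflict, so at least 4 frequencies are needed.
4 frequencies suffice: frequency 1 → {T13, T2}; frequency 2 → {T7, T6}; frequency 3 → {T5, T12}; frequency 4 → {T10}. Each listed conflict is separated.

4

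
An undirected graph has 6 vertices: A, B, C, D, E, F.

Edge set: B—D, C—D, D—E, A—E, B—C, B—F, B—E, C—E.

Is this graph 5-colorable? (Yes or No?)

Yes

The chromatic number is 4. B, C, D, E are pairwise adjacent (a clique of size 4), so at least 4 colors are needed.
4 colors suffice: color 1 → {A, B}; color 2 → {E, F}; color 3 → {C}; color 4 → {D}.
Since 5 ≥ 4, a proper 5-coloring certainly exists.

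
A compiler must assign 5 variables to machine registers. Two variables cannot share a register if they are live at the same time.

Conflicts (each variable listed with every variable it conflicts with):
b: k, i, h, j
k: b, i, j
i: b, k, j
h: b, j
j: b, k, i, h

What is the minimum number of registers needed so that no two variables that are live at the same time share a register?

b, k, i, j are mutually in conflict, so at least 4 registers are needed.
4 registers suffice: register 1 → {b}; register 2 → {j}; register 3 → {k, h}; register 4 → {i}. Every pair that conflicts lands in different registers.

4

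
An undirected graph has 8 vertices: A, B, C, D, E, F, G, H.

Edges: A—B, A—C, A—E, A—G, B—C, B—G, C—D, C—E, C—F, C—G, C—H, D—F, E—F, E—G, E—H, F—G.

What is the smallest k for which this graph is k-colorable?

C, E, F, G are pairwise adjacent (a clique of size 4), so at least 4 colors are needed.
4 colors suffice: A=yellow, B=green, C=red, D=blue, E=green, F=yellow, G=blue, H=blue. Every edge joins two different colors.

4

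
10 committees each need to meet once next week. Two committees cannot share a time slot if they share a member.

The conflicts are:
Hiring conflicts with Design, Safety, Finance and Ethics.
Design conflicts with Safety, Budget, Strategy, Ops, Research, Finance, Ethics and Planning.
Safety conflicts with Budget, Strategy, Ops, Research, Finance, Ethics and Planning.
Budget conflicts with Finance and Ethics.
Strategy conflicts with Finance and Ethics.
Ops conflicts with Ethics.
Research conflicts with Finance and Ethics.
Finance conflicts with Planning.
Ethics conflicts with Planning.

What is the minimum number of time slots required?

Design, Safety, Strategy, Ethics are mutually in conflict, so at least 4 time slots are needed.
Using 4 time slots: Hiring=4, Design=2, Safety=1, Budget=4, Strategy=4, Ops=4, Research=4, Finance=3, Ethics=3, Planning=4. Every pair that conflicts lands in different time slots.

4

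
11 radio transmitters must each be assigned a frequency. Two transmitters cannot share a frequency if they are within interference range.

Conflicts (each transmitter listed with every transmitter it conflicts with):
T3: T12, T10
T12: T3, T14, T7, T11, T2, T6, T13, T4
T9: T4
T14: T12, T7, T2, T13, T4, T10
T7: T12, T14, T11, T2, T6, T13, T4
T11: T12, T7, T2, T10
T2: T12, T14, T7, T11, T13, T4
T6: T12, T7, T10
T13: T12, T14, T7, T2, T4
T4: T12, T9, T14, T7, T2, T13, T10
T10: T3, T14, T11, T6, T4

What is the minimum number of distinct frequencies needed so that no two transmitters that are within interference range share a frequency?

T12, T14, T7, T2, T13, T4 are mutually in conflict, so at least 6 frequencies are needed.
6 frequencies suffice: frequency 1 → {T12, T9, T10}; frequency 2 → {T3, T11, T6, T4}; frequency 3 → {T7}; frequency 4 → {T14}; frequency 5 → {T2}; frequency 6 → {T13}. Each listed conflict is separated.

6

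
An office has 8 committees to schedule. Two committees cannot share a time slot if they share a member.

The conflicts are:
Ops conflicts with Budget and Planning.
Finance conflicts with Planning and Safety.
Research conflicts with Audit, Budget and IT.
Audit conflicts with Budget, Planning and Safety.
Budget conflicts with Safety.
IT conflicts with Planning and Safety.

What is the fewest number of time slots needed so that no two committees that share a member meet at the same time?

3

Research, Audit, Budget all conflict with each other, so at least 3 time slots are needed.
3 time slots suffice: time slot 1 → {Ops, Finance, Audit, IT}; time slot 2 → {Budget, Planning}; time slot 3 → {Research, Safety}. No two conflicting committees share a time slot.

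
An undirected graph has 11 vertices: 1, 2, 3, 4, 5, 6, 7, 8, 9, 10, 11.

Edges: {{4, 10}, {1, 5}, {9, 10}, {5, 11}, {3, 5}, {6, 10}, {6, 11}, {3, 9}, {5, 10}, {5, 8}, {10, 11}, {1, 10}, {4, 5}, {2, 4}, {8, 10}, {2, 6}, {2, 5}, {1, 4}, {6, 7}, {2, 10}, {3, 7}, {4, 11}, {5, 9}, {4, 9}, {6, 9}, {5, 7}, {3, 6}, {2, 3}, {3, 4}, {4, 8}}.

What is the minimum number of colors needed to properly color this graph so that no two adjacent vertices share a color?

4

4, 5, 8, 10 are mutually adjacent (a clique of size 4), so at least 4 colors are needed.
4 colors suffice: color a → {5, 6}; color b → {3, 10}; color c → {4, 7}; color d → {1, 2, 8, 9, 11}. No two adjacent vertices share a color.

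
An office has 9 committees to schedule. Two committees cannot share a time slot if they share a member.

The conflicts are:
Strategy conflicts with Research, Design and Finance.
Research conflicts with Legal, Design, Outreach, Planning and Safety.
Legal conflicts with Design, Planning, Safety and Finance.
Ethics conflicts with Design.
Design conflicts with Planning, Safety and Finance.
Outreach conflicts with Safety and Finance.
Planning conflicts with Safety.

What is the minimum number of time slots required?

Research, Legal, Design, Planning, Safety pairwise conflict, so at least 5 time slots are needed.
A valid assignment using 5 time slots: Strategy=3, Research=2, Legal=4, Ethics=2, Design=1, Outreach=1, Planning=5, Safety=3, Finance=2. Every pair that conflicts lands in different time slots.

5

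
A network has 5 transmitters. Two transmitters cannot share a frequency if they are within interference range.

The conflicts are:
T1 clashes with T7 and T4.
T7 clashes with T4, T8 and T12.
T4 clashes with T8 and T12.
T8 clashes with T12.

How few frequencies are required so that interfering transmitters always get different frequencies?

T7, T4, T8, T12 pairwise conflict, so at least 4 frequencies are needed.
4 frequencies suffice: frequency 1 → {T4}; frequency 2 → {T7}; frequency 3 → {T1, T12}; frequency 4 → {T8}. Each listed conflict is separated.

4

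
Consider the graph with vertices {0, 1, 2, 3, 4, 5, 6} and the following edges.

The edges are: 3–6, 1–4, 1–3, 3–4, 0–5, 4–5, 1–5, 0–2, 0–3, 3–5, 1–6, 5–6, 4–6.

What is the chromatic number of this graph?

1, 3, 4, 5, 6 are pairwise adjacent (a clique of size 5), so at least 5 colors are needed.
5 colors suffice: color red → {2, 3}; color blue → {5}; color green → {0, 6}; color yellow → {4}; color purple → {1}. Every edge joins two different colors.

5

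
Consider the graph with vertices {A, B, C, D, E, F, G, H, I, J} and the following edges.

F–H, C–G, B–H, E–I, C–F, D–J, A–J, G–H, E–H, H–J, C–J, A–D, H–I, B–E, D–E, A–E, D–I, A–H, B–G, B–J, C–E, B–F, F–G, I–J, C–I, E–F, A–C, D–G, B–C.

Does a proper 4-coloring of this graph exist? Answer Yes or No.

Yes

The chromatic number is 4. B, C, E, F are mutually adjacent (a clique of size 4), so at least 4 colors are needed.
4 colors suffice: color 1 → {C, D, H}; color 2 → {E, G, J}; color 3 → {A, B, I}; color 4 → {F}.
That is already a proper 4-coloring.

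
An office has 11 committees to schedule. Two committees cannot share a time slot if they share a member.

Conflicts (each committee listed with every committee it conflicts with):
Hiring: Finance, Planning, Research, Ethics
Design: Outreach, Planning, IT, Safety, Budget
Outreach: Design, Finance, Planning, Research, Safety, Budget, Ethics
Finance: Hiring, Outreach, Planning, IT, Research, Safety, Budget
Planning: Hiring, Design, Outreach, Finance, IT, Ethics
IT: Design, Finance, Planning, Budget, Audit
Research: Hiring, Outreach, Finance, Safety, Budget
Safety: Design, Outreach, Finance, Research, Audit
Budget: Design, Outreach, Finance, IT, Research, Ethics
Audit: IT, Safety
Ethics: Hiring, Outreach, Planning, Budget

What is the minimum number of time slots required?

4

Outreach, Finance, Research, Safety all conflict with each other, so at least 4 time slots are needed.
4 time slots suffice: time slot 1 → {Hiring, Outreach, IT}; time slot 2 → {Design, Finance, Audit, Ethics}; time slot 3 → {Planning, Safety, Budget}; time slot 4 → {Research}. No two conflicting committees share a time slot.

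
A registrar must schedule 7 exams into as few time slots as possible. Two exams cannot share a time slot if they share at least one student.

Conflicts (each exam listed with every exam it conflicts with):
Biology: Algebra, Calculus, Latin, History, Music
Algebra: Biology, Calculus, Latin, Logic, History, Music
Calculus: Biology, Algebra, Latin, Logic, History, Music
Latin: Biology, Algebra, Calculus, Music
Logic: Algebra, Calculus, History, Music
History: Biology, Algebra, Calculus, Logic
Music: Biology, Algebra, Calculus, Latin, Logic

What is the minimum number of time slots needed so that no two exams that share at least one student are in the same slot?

5

Biology, Algebra, Calculus, Latin, Music pairwise conflict, so at least 5 time slots are needed.
A valid assignment using 5 time slots: Biology=3, Algebra=2, Calculus=1, Latin=5, Logic=3, History=4, Music=4. No two conflicting exams share a time slot.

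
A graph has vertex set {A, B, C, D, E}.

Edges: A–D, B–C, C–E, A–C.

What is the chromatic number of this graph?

2

C and E are adjacent, so at least 2 colors are needed.
One proper 2-coloring: A=2, B=2, C=1, D=1, E=2. No two adjacent vertices share a color.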